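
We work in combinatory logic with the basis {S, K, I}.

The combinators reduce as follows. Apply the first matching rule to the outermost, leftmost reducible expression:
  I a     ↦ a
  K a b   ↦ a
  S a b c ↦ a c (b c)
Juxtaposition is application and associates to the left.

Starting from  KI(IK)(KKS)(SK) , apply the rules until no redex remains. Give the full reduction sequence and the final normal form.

  start: KI(IK)(KKS)(SK)
  →1  I(KKS)(SK)
  →2  KKS(SK)
  →3  K(SK)

Answer: normal form = K(SK)  (in 3 steps)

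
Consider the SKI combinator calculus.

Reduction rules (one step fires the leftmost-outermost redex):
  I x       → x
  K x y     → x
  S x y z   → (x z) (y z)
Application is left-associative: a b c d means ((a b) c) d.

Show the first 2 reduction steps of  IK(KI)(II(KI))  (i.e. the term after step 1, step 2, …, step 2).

Answer: after 2 steps: KI

Working:
  start: IK(KI)(II(KI))
  step 1: K(KI)(II(KI))
  step 2: KI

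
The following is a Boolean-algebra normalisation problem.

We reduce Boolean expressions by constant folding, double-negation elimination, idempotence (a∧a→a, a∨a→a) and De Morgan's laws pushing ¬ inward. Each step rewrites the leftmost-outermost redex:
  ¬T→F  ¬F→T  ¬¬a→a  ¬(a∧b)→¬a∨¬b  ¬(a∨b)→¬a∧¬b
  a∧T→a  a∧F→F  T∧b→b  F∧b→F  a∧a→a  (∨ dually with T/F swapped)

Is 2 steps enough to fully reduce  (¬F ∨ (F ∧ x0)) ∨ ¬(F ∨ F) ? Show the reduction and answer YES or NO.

  start: (¬F ∨ (F ∧ x0)) ∨ ¬(F ∨ F)
  →1  (T ∨ (F ∧ x0)) ∨ ¬(F ∨ F)
  →2  T ∨ ¬(F ∨ F)

Answer: NO — after 2 steps the term is T ∨ ¬(F ∨ F), not yet normal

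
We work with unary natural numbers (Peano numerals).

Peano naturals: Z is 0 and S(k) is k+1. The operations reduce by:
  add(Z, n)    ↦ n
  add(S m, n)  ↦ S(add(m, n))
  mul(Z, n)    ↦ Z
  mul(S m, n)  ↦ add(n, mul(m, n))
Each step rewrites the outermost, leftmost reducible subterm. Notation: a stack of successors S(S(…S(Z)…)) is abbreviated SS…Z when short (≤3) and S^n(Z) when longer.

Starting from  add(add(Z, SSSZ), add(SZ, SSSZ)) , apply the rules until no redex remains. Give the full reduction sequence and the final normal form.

  start: add(add(Z, SSSZ), add(SZ, SSSZ))
  [1] add(SSSZ, add(SZ, SSSZ))
  [2] S(add(SSZ, add(SZ, SSSZ)))
  [3] S(S(add(SZ, add(SZ, SSSZ))))
  [4] S(S(S(add(Z, add(SZ, SSSZ)))))
  [5] S(S(S(add(SZ, SSSZ))))
  [6] S(S(S(S(add(Z, SSSZ)))))
  [7] S^7(Z)

Answer: normal form = S^7(Z)  (in 7 steps)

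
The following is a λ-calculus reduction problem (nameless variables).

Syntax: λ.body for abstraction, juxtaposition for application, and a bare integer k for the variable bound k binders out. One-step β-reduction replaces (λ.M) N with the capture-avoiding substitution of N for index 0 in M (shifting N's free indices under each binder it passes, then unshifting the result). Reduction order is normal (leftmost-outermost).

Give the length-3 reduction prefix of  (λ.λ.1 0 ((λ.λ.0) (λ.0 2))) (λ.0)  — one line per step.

  start: (λ.λ.1 0 ((λ.λ.0) (λ.0 2))) (λ.0)
  →1  λ.(λ.0) 0 ((λ.λ.0) (λ.0 (λ.0)))
  →2  λ.0 ((λ.λ.0) (λ.0 (λ.0)))
  →3  λ.0 (λ.0)

Answer: after 3 steps: λ.0 (λ.0)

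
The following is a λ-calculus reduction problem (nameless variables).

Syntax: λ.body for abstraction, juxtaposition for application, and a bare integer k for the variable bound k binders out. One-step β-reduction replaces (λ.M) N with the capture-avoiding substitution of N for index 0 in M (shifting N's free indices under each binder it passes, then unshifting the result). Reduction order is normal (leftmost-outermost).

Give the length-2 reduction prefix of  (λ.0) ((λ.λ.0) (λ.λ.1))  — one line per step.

Answer: after 2 steps: λ.0

Derivation:
  start: (λ.0) ((λ.λ.0) (λ.λ.1))
  [1] (λ.λ.0) (λ.λ.1)
  [2] λ.0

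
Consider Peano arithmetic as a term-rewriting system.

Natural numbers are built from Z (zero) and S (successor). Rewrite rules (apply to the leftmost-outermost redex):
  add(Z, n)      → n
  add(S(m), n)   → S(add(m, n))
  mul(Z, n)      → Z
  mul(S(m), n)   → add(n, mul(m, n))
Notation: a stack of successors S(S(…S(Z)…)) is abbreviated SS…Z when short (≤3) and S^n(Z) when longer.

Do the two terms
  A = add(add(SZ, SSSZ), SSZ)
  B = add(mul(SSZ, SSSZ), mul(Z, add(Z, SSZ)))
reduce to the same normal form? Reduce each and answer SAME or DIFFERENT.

Term A:
  start: add(add(SZ, SSSZ), SSZ)
  [1] add(S(add(Z, SSSZ)), SSZ)
  [2] S(add(add(Z, SSSZ), SSZ))
  [3] S(add(SSSZ, SSZ))
  [4] S(S(add(SSZ, SSZ)))
  [5] S(S(S(add(SZ, SSZ))))
  [6] S(S(S(S(add(Z, SSZ)))))
  [7] S^6(Z)

Term B:
  start: add(mul(SSZ, SSSZ), mul(Z, add(Z, SSZ)))
  [1] add(add(SSSZ, mul(SZ, SSSZ)), mul(Z, add(Z, SSZ)))
  [2] add(S(add(SSZ, mul(SZ, SSSZ))), mul(Z, add(Z, SSZ)))
  [3] S(add(add(SSZ, mul(SZ, SSSZ)), mul(Z, add(Z, SSZ))))
  [4] S(add(S(add(SZ, mul(SZ, SSSZ))), mul(Z, add(Z, SSZ))))
  [5] S(S(add(add(SZ, mul(SZ, SSSZ)), mul(Z, add(Z, SSZ)))))
  [6] S(S(add(S(add(Z, mul(SZ, SSSZ))), mul(Z, add(Z, SSZ)))))
  [7] S(S(S(add(add(Z, mul(SZ, SSSZ)), mul(Z, add(Z, SSZ))))))
  [8] S(S(S(add(mul(SZ, SSSZ), mul(Z, add(Z, SSZ))))))
  [9] S(S(S(add(add(SSSZ, mul(Z, SSSZ)), mul(Z, add(Z, SSZ))))))
  [10] S(S(S(add(S(add(SSZ, mul(Z, SSSZ))), mul(Z, add(Z, SSZ))))))
  [11] S(S(S(S(add(add(SSZ, mul(Z, SSSZ)), mul(Z, add(Z, SSZ)))))))
  [12] S(S(S(S(add(S(add(SZ, mul(Z, SSSZ))), mul(Z, add(Z, SSZ)))))))
  [13] S(S(S(S(S(add(add(SZ, mul(Z, SSSZ)), mul(Z, add(Z, SSZ))))))))
  [14] S(S(S(S(S(add(S(add(Z, mul(Z, SSSZ))), mul(Z, add(Z, SSZ))))))))
  [15] S(S(S(S(S(S(add(add(Z, mul(Z, SSSZ)), mul(Z, add(Z, SSZ)))))))))
  [16] S(S(S(S(S(S(add(mul(Z, SSSZ), mul(Z, add(Z, SSZ)))))))))
  [17] S(S(S(S(S(S(add(Z, mul(Z, add(Z, SSZ)))))))))
  [18] S(S(S(S(S(S(mul(Z, add(Z, SSZ))))))))
  [19] S^6(Z)

Answer: SAME — A ⇓ S^6(Z), B ⇓ S^6(Z)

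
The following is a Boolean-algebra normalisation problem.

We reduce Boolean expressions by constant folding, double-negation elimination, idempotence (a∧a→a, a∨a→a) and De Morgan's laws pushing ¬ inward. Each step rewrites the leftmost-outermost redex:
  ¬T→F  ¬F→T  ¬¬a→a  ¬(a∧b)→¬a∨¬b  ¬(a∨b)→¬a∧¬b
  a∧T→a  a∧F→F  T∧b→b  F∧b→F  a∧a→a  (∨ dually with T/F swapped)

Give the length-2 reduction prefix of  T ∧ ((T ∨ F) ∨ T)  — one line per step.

Answer: after 2 steps: T

Working:
  start: T ∧ ((T ∨ F) ∨ T)
  [1] (T ∨ F) ∨ T
  [2] T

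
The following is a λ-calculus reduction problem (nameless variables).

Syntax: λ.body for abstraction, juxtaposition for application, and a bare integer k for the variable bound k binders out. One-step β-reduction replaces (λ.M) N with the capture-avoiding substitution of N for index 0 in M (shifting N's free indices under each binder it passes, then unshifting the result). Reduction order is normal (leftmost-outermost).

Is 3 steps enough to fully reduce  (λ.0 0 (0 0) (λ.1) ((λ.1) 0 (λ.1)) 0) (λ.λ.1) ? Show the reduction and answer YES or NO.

  start: (λ.0 0 (0 0) (λ.1) ((λ.1) 0 (λ.1)) 0) (λ.λ.1)
  step 1: (λ.λ.1) (λ.λ.1) ((λ.λ.1) (λ.λ.1)) (λ.λ.λ.1) ((λ.λ.λ.1) (λ.λ.1) (λ.λ.λ.1)) (λ.λ.1)
  step 2: (λ.λ.λ.1) ((λ.λ.1) (λ.λ.1)) (λ.λ.λ.1) ((λ.λ.λ.1) (λ.λ.1) (λ.λ.λ.1)) (λ.λ.1)
  step 3: (λ.λ.1) (λ.λ.λ.1) ((λ.λ.λ.1) (λ.λ.1) (λ.λ.λ.1)) (λ.λ.1)

Answer: NO — after 3 steps the term is (λ.λ.1) (λ.λ.λ.1) ((λ.λ.λ.1) (λ.λ.1) (λ.λ.λ.1)) (λ.λ.1), not yet normal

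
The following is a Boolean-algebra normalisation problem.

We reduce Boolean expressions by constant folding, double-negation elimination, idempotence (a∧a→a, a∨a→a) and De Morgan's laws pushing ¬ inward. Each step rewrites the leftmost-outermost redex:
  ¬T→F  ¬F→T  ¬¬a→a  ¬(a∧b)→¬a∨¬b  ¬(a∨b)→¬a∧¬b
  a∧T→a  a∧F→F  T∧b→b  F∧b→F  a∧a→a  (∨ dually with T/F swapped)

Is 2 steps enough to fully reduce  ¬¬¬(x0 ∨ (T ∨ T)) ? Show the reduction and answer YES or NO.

Answer: NO — after 2 steps the term is ¬x0 ∧ ¬(T ∨ T), not yet normal

Working:
  start: ¬¬¬(x0 ∨ (T ∨ T))
  step 1: ¬(x0 ∨ (T ∨ T))
  step 2: ¬x0 ∧ ¬(T ∨ T)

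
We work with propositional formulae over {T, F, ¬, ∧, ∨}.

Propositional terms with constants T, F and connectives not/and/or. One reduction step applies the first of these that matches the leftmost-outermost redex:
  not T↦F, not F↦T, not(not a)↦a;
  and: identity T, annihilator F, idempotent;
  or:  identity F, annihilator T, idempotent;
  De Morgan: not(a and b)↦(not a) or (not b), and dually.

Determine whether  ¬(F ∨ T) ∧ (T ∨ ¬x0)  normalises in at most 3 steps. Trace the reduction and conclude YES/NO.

Answer: NO — after 3 steps the term is ¬T ∧ (T ∨ ¬x0), not yet normal

Working:
  start: ¬(F ∨ T) ∧ (T ∨ ¬x0)
  step 1: (¬F ∧ ¬T) ∧ (T ∨ ¬x0)
  step 2: (T ∧ ¬T) ∧ (T ∨ ¬x0)
  step 3: ¬T ∧ (T ∨ ¬x0)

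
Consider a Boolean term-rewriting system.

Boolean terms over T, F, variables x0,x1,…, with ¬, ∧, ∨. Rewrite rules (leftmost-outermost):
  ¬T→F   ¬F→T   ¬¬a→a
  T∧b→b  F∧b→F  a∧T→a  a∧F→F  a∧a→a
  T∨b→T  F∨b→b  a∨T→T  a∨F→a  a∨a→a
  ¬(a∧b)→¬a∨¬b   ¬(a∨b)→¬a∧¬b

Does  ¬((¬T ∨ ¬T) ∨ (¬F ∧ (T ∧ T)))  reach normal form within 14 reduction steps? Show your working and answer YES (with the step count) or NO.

Answer: YES — reaches normal form F in 11 ≤ 14 steps

Reduction:
  start: ¬((¬T ∨ ¬T) ∨ (¬F ∧ (T ∧ T)))
  →1  ¬(¬T ∨ ¬T) ∧ ¬(¬F ∧ (T ∧ T))
  →2  (¬¬T ∧ ¬¬T) ∧ ¬(¬F ∧ (T ∧ T))
  →3  ¬¬T ∧ ¬(¬F ∧ (T ∧ T))
  →4  T ∧ ¬(¬F ∧ (T ∧ T))
  →5  ¬(¬F ∧ (T ∧ T))
  →6  ¬¬F ∨ ¬(T ∧ T)
  →7  F ∨ ¬(T ∧ T)
  →8  ¬(T ∧ T)
  →9  ¬T ∨ ¬T
  →10  ¬T
  →11  F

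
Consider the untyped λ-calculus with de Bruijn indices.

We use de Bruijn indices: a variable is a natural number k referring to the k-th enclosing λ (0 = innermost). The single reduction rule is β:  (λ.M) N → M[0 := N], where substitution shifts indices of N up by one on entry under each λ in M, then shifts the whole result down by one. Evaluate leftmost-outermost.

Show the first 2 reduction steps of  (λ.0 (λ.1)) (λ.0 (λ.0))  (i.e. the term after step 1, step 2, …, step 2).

Answer: after 2 steps: (λ.λ.0 (λ.0)) (λ.0)

Reduction:
  start: (λ.0 (λ.1)) (λ.0 (λ.0))
  step 1: (λ.0 (λ.0)) (λ.λ.0 (λ.0))
  step 2: (λ.λ.0 (λ.0)) (λ.0)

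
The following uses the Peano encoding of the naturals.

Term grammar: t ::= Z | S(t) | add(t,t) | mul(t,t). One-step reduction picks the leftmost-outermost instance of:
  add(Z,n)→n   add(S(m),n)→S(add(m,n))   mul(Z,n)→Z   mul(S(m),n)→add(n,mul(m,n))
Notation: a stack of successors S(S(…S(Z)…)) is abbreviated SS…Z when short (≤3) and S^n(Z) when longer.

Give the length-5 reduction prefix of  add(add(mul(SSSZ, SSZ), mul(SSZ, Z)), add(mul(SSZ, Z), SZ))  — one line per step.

Answer: after 5 steps: S(add(add(S(add(Z, mul(SSZ, SSZ))), mul(SSZ, Z)), add(mul(SSZ, Z), SZ)))

Derivation:
  start: add(add(mul(SSSZ, SSZ), mul(SSZ, Z)), add(mul(SSZ, Z), SZ))
  [1] add(add(add(SSZ, mul(SSZ, SSZ)), mul(SSZ, Z)), add(mul(SSZ, Z), SZ))
  [2] add(add(S(add(SZ, mul(SSZ, SSZ))), mul(SSZ, Z)), add(mul(SSZ, Z), SZ))
  [3] add(S(add(add(SZ, mul(SSZ, SSZ)), mul(SSZ, Z))), add(mul(SSZ, Z), SZ))
  [4] S(add(add(add(SZ, mul(SSZ, SSZ)), mul(SSZ, Z)), add(mul(SSZ, Z), SZ)))
  [5] S(add(add(S(add(Z, mul(SSZ, SSZ))), mul(SSZ, Z)), add(mul(SSZ, Z), SZ)))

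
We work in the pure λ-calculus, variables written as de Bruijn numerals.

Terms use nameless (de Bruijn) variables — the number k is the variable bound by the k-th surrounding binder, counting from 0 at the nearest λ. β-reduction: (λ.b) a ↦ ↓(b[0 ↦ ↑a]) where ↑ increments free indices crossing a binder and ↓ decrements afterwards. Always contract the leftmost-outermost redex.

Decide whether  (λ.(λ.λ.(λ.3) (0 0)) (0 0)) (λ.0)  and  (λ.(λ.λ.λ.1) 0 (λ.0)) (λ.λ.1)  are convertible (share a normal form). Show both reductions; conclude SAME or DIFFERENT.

Term A:
  start: (λ.(λ.λ.(λ.3) (0 0)) (0 0)) (λ.0)
  →1  (λ.λ.(λ.λ.0) (0 0)) ((λ.0) (λ.0))
  →2  λ.(λ.λ.0) (0 0)
  →3  λ.λ.0

Term B:
  start: (λ.(λ.λ.λ.1) 0 (λ.0)) (λ.λ.1)
  →1  (λ.λ.λ.1) (λ.λ.1) (λ.0)
  →2  (λ.λ.1) (λ.0)
  →3  λ.λ.0

Answer: SAME — A ⇓ λ.λ.0, B ⇓ λ.λ.0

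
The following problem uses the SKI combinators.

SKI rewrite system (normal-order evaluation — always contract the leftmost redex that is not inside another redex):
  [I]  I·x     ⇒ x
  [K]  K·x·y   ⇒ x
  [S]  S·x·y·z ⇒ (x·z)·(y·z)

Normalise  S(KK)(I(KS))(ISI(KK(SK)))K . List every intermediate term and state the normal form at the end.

Answer: normal form = S  (in 5 steps)

Reduction:
  start: S(KK)(I(KS))(ISI(KK(SK)))K
  step 1: KK(ISI(KK(SK)))(I(KS)(ISI(KK(SK))))K
  step 2: K(I(KS)(ISI(KK(SK))))K
  step 3: I(KS)(ISI(KK(SK)))
  step 4: KS(ISI(KK(SK)))
  step 5: S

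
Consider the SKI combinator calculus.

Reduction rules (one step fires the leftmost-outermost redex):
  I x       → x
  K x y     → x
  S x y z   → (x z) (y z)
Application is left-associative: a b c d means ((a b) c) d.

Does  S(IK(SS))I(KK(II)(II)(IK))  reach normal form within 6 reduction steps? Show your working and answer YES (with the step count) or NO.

Answer: NO — after 6 steps the term is SS(II), not yet normal

Reduction:
  start: S(IK(SS))I(KK(II)(II)(IK))
  step 1: IK(SS)(KK(II)(II)(IK))(I(KK(II)(II)(IK)))
  step 2: K(SS)(KK(II)(II)(IK))(I(KK(II)(II)(IK)))
  step 3: SS(I(KK(II)(II)(IK)))
  step 4: SS(KK(II)(II)(IK))
  step 5: SS(K(II)(IK))
  step 6: SS(II)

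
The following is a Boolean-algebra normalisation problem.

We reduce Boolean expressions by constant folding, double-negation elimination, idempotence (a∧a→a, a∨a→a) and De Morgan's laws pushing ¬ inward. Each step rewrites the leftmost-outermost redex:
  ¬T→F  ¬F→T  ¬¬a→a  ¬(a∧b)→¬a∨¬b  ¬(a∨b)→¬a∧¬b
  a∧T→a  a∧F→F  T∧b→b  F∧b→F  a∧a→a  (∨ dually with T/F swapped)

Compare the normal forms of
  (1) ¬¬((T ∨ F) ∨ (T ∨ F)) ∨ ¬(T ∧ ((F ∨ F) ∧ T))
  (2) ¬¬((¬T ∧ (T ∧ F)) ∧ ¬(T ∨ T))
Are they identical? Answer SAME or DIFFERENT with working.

Answer: DIFFERENT — A ⇓ T, B ⇓ F

Derivation:
Term A:
  start: ¬¬((T ∨ F) ∨ (T ∨ F)) ∨ ¬(T ∧ ((F ∨ F) ∧ T))
  →1  ((T ∨ F) ∨ (T ∨ F)) ∨ ¬(T ∧ ((F ∨ F) ∧ T))
  →2  (T ∨ F) ∨ ¬(T ∧ ((F ∨ F) ∧ T))
  →3  T ∨ ¬(T ∧ ((F ∨ F) ∧ T))
  →4  T

Term B:
  start: ¬¬((¬T ∧ (T ∧ F)) ∧ ¬(T ∨ T))
  →1  (¬T ∧ (T ∧ F)) ∧ ¬(T ∨ T)
  →2  (F ∧ (T ∧ F)) ∧ ¬(T ∨ T)
  →3  F ∧ ¬(T ∨ T)
  →4  F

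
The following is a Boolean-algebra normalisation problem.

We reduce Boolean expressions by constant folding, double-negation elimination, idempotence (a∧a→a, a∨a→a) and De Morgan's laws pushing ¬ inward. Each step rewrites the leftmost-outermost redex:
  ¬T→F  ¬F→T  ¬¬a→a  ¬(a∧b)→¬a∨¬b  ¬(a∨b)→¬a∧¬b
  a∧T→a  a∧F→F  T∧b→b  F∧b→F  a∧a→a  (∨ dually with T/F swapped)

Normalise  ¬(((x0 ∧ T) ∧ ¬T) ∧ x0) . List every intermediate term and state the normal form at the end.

Answer: normal form = T  (in 8 steps)

Reduction:
  start: ¬(((x0 ∧ T) ∧ ¬T) ∧ x0)
  step 1: ¬((x0 ∧ T) ∧ ¬T) ∨ ¬x0
  step 2: (¬(x0 ∧ T) ∨ ¬¬T) ∨ ¬x0
  step 3: ((¬x0 ∨ ¬T) ∨ ¬¬T) ∨ ¬x0
  step 4: ((¬x0 ∨ F) ∨ ¬¬T) ∨ ¬x0
  step 5: (¬x0 ∨ ¬¬T) ∨ ¬x0
  step 6: (¬x0 ∨ T) ∨ ¬x0
  step 7: T ∨ ¬x0
  step 8: T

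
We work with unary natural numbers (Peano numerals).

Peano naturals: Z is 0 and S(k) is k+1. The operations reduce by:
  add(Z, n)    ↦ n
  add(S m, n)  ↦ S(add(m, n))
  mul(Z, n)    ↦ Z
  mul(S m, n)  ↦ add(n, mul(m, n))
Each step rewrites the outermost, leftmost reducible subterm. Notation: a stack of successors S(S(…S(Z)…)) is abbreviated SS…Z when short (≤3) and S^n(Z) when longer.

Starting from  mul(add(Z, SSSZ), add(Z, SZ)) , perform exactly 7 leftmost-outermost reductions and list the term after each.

Answer: after 7 steps: S(add(SZ, mul(SZ, add(Z, SZ))))

Working:
  start: mul(add(Z, SSSZ), add(Z, SZ))
  →1  mul(SSSZ, add(Z, SZ))
  →2  add(add(Z, SZ), mul(SSZ, add(Z, SZ)))
  →3  add(SZ, mul(SSZ, add(Z, SZ)))
  →4  S(add(Z, mul(SSZ, add(Z, SZ))))
  →5  S(mul(SSZ, add(Z, SZ)))
  →6  S(add(add(Z, SZ), mul(SZ, add(Z, SZ))))
  →7  S(add(SZ, mul(SZ, add(Z, SZ))))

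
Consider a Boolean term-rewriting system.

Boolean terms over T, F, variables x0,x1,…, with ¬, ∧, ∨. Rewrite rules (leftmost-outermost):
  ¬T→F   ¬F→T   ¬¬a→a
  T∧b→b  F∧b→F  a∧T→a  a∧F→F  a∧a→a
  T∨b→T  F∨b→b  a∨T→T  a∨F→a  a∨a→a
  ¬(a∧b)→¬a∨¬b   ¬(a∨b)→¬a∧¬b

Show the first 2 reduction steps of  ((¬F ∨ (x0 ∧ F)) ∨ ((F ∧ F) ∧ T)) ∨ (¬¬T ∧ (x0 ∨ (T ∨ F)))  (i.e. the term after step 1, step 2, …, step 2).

  start: ((¬F ∨ (x0 ∧ F)) ∨ ((F ∧ F) ∧ T)) ∨ (¬¬T ∧ (x0 ∨ (T ∨ F)))
  →1  ((T ∨ (x0 ∧ F)) ∨ ((F ∧ F) ∧ T)) ∨ (¬¬T ∧ (x0 ∨ (T ∨ F)))
  →2  (T ∨ ((F ∧ F) ∧ T)) ∨ (¬¬T ∧ (x0 ∨ (T ∨ F)))

Answer: after 2 steps: (T ∨ ((F ∧ F) ∧ T)) ∨ (¬¬T ∧ (x0 ∨ (T ∨ F)))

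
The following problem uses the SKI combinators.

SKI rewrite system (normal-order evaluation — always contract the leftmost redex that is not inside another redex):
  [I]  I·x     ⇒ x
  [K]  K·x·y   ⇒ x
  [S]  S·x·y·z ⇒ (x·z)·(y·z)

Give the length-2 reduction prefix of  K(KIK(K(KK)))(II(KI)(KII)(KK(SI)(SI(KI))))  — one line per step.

Answer: after 2 steps: I(K(KK))

Derivation:
  start: K(KIK(K(KK)))(II(KI)(KII)(KK(SI)(SI(KI))))
  [1] KIK(K(KK))
  [2] I(K(KK))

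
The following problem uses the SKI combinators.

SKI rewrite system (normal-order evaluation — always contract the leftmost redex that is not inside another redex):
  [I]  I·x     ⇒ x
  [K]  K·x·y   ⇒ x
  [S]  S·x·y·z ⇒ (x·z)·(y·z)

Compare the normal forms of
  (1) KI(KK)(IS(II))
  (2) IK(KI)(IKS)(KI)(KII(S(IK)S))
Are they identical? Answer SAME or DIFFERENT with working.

Answer: DIFFERENT — A ⇓ SI, B ⇓ SKS

Derivation:
Term A:
  start: KI(KK)(IS(II))
  step 1: I(IS(II))
  step 2: IS(II)
  step 3: S(II)
  step 4: SI

Term B:
  start: IK(KI)(IKS)(KI)(KII(S(IK)S))
  step 1: K(KI)(IKS)(KI)(KII(S(IK)S))
  step 2: KI(KI)(KII(S(IK)S))
  step 3: I(KII(S(IK)S))
  step 4: KII(S(IK)S)
  step 5: I(S(IK)S)
  step 6: S(IK)S
  step 7: SKS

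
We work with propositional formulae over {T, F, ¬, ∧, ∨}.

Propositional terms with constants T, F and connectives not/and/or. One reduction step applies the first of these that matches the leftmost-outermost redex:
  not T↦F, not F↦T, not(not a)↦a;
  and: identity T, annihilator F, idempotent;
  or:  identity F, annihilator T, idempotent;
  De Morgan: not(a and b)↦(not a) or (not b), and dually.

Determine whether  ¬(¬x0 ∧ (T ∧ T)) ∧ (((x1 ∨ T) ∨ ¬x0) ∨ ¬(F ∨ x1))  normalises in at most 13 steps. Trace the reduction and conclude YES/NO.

  start: ¬(¬x0 ∧ (T ∧ T)) ∧ (((x1 ∨ T) ∨ ¬x0) ∨ ¬(F ∨ x1))
  [1] (¬¬x0 ∨ ¬(T ∧ T)) ∧ (((x1 ∨ T) ∨ ¬x0) ∨ ¬(F ∨ x1))
  [2] (x0 ∨ ¬(T ∧ T)) ∧ (((x1 ∨ T) ∨ ¬x0) ∨ ¬(F ∨ x1))
  [3] (x0 ∨ (¬T ∨ ¬T)) ∧ (((x1 ∨ T) ∨ ¬x0) ∨ ¬(F ∨ x1))
  [4] (x0 ∨ ¬T) ∧ (((x1 ∨ T) ∨ ¬x0) ∨ ¬(F ∨ x1))
  [5] (x0 ∨ F) ∧ (((x1 ∨ T) ∨ ¬x0) ∨ ¬(F ∨ x1))
  [6] x0 ∧ (((x1 ∨ T) ∨ ¬x0) ∨ ¬(F ∨ x1))
  [7] x0 ∧ ((T ∨ ¬x0) ∨ ¬(F ∨ x1))
  [8] x0 ∧ (T ∨ ¬(F ∨ x1))
  [9] x0 ∧ T
  [10] x0

Answer: YES — reaches normal form x0 in 10 ≤ 13 steps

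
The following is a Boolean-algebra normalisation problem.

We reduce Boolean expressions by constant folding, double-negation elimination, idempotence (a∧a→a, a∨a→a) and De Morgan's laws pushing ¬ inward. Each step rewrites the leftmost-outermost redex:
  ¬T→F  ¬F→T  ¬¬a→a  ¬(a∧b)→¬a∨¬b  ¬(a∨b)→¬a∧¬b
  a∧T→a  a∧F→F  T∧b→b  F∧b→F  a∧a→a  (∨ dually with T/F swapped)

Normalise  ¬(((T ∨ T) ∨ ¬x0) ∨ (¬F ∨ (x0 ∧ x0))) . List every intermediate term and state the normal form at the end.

  start: ¬(((T ∨ T) ∨ ¬x0) ∨ (¬F ∨ (x0 ∧ x0)))
  →1  ¬((T ∨ T) ∨ ¬x0) ∧ ¬(¬F ∨ (x0 ∧ x0))
  →2  (¬(T ∨ T) ∧ ¬¬x0) ∧ ¬(¬F ∨ (x0 ∧ x0))
  →3  ((¬T ∧ ¬T) ∧ ¬¬x0) ∧ ¬(¬F ∨ (x0 ∧ x0))
  →4  (¬T ∧ ¬¬x0) ∧ ¬(¬F ∨ (x0 ∧ x0))
  →5  (F ∧ ¬¬x0) ∧ ¬(¬F ∨ (x0 ∧ x0))
  →6  F ∧ ¬(¬F ∨ (x0 ∧ x0))
  →7  F

Answer: normal form = F  (in 7 steps)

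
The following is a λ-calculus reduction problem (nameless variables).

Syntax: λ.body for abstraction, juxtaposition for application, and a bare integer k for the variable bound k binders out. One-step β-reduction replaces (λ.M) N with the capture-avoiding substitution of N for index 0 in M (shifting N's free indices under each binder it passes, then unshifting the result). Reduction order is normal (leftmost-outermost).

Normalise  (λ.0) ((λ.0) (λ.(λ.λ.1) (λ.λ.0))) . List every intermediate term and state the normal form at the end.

  start: (λ.0) ((λ.0) (λ.(λ.λ.1) (λ.λ.0)))
  [1] (λ.0) (λ.(λ.λ.1) (λ.λ.0))
  [2] λ.(λ.λ.1) (λ.λ.0)
  [3] λ.λ.λ.λ.0

Answer: normal form = λ.λ.λ.λ.0  (in 3 steps)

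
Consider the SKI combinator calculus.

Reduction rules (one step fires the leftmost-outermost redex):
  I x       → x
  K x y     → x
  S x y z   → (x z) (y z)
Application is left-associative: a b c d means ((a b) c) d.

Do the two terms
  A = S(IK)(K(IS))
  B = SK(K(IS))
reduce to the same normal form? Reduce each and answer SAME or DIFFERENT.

Answer: SAME — A ⇓ SK(KS), B ⇓ SK(KS)

Working:
Term A:
  start: S(IK)(K(IS))
  [1] SK(K(IS))
  [2] SK(KS)

Term B:
  start: SK(K(IS))
  [1] SK(KS)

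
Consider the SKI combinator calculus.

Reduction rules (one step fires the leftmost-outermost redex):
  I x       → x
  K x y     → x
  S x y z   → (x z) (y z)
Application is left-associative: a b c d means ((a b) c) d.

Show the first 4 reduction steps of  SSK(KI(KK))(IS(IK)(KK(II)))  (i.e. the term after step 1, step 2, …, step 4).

  start: SSK(KI(KK))(IS(IK)(KK(II)))
  [1] S(KI(KK))(K(KI(KK)))(IS(IK)(KK(II)))
  [2] KI(KK)(IS(IK)(KK(II)))(K(KI(KK))(IS(IK)(KK(II))))
  [3] I(IS(IK)(KK(II)))(K(KI(KK))(IS(IK)(KK(II))))
  [4] IS(IK)(KK(II))(K(KI(KK))(IS(IK)(KK(II))))

Answer: after 4 steps: IS(IK)(KK(II))(K(KI(KK))(IS(IK)(KK(II))))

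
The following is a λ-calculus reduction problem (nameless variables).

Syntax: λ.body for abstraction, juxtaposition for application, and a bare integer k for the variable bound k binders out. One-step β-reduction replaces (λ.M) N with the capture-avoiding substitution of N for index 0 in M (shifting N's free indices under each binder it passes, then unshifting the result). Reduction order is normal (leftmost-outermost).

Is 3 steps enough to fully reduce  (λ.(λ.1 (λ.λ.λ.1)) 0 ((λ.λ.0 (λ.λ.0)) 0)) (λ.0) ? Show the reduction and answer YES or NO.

Answer: NO — after 3 steps the term is (λ.λ.λ.1) ((λ.λ.0 (λ.λ.0)) (λ.0)), not yet normal

Derivation:
  start: (λ.(λ.1 (λ.λ.λ.1)) 0 ((λ.λ.0 (λ.λ.0)) 0)) (λ.0)
  →1  (λ.(λ.0) (λ.λ.λ.1)) (λ.0) ((λ.λ.0 (λ.λ.0)) (λ.0))
  →2  (λ.0) (λ.λ.λ.1) ((λ.λ.0 (λ.λ.0)) (λ.0))
  →3  (λ.λ.λ.1) ((λ.λ.0 (λ.λ.0)) (λ.0))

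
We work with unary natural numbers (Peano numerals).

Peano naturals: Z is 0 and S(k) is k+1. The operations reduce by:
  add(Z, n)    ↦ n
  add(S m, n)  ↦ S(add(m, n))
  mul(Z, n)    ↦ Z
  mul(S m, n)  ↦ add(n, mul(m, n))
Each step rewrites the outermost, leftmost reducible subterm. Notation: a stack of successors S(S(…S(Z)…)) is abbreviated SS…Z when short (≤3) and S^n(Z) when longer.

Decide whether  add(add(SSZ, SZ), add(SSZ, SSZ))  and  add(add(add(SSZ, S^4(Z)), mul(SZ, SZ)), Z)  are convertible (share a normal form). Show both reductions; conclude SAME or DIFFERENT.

Term A:
  start: add(add(SSZ, SZ), add(SSZ, SSZ))
  step 1: add(S(add(SZ, SZ)), add(SSZ, SSZ))
  step 2: S(add(add(SZ, SZ), add(SSZ, SSZ)))
  step 3: S(add(S(add(Z, SZ)), add(SSZ, SSZ)))
  step 4: S(S(add(add(Z, SZ), add(SSZ, SSZ))))
  step 5: S(S(add(SZ, add(SSZ, SSZ))))
  step 6: S(S(S(add(Z, add(SSZ, SSZ)))))
  step 7: S(S(S(add(SSZ, SSZ))))
  step 8: S(S(S(S(add(SZ, SSZ)))))
  step 9: S(S(S(S(S(add(Z, SSZ))))))
  step 10: S^7(Z)

Term B:
  start: add(add(add(SSZ, S^4(Z)), mul(SZ, SZ)), Z)
  step 1: add(add(S(add(SZ, S^4(Z))), mul(SZ, SZ)), Z)
  step 2: add(S(add(add(SZ, S^4(Z)), mul(SZ, SZ))), Z)
  step 3: S(add(add(add(SZ, S^4(Z)), mul(SZ, SZ)), Z))
  step 4: S(add(add(S(add(Z, S^4(Z))), mul(SZ, SZ)), Z))
  step 5: S(add(S(add(add(Z, S^4(Z)), mul(SZ, SZ))), Z))
  step 6: S(S(add(add(add(Z, S^4(Z)), mul(SZ, SZ)), Z)))
  step 7: S(S(add(add(S^4(Z), mul(SZ, SZ)), Z)))
  step 8: S(S(add(S(add(SSSZ, mul(SZ, SZ))), Z)))
  step 9: S(S(S(add(add(SSSZ, mul(SZ, SZ)), Z))))
  step 10: S(S(S(add(S(add(SSZ, mul(SZ, SZ))), Z))))
  step 11: S(S(S(S(add(add(SSZ, mul(SZ, SZ)), Z)))))
  step 12: S(S(S(S(add(S(add(SZ, mul(SZ, SZ))), Z)))))
  step 13: S(S(S(S(S(add(add(SZ, mul(SZ, SZ)), Z))))))
  step 14: S(S(S(S(S(add(S(add(Z, mul(SZ, SZ))), Z))))))
  step 15: S(S(S(S(S(S(add(add(Z, mul(SZ, SZ)), Z)))))))
  step 16: S(S(S(S(S(S(add(mul(SZ, SZ), Z)))))))
  step 17: S(S(S(S(S(S(add(add(SZ, mul(Z, SZ)), Z)))))))
  step 18: S(S(S(S(S(S(add(S(add(Z, mul(Z, SZ))), Z)))))))
  step 19: S(S(S(S(S(S(S(add(add(Z, mul(Z, SZ)), Z))))))))
  step 20: S(S(S(S(S(S(S(add(mul(Z, SZ), Z))))))))
  step 21: S(S(S(S(S(S(S(add(Z, Z))))))))
  step 22: S^7(Z)

Answer: SAME — A ⇓ S^7(Z), B ⇓ S^7(Z)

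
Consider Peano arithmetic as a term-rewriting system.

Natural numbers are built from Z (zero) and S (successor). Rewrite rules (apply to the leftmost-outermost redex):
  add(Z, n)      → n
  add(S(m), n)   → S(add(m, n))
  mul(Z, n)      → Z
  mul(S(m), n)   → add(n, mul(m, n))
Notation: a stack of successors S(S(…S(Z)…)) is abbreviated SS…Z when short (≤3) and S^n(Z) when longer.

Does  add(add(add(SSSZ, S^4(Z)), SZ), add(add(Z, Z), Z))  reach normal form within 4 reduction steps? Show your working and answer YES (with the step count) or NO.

Answer: NO — after 4 steps the term is S(add(add(S(add(SZ, S^4(Z))), SZ), add(add(Z, Z), Z))), not yet normal

Derivation:
  start: add(add(add(SSSZ, S^4(Z)), SZ), add(add(Z, Z), Z))
  →1  add(add(S(add(SSZ, S^4(Z))), SZ), add(add(Z, Z), Z))
  →2  add(S(add(add(SSZ, S^4(Z)), SZ)), add(add(Z, Z), Z))
  →3  S(add(add(add(SSZ, S^4(Z)), SZ), add(add(Z, Z), Z)))
  →4  S(add(add(S(add(SZ, S^4(Z))), SZ), add(add(Z, Z), Z)))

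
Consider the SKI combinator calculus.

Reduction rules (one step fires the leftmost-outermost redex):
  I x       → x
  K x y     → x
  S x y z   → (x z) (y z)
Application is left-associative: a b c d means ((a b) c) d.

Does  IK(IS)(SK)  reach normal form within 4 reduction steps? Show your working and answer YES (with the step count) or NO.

Answer: YES — reaches normal form S in 3 ≤ 4 steps

Working:
  start: IK(IS)(SK)
  →1  K(IS)(SK)
  →2  IS
  →3  S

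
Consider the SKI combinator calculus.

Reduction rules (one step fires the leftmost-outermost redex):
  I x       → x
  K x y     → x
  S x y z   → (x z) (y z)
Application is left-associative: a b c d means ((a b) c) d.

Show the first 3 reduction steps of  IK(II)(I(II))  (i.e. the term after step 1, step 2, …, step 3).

  start: IK(II)(I(II))
  [1] K(II)(I(II))
  [2] II
  [3] I

Answer: after 3 steps: I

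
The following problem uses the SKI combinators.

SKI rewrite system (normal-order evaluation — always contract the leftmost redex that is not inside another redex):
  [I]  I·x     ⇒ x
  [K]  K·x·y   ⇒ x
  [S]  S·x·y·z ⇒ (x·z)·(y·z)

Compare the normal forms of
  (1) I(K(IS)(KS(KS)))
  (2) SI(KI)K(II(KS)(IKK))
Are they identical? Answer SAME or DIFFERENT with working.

Answer: DIFFERENT — A ⇓ S, B ⇓ I

Working:
Term A:
  start: I(K(IS)(KS(KS)))
  →1  K(IS)(KS(KS))
  →2  IS
  →3  S

Term B:
  start: SI(KI)K(II(KS)(IKK))
  →1  IK(KIK)(II(KS)(IKK))
  →2  K(KIK)(II(KS)(IKK))
  →3  KIK
  →4  I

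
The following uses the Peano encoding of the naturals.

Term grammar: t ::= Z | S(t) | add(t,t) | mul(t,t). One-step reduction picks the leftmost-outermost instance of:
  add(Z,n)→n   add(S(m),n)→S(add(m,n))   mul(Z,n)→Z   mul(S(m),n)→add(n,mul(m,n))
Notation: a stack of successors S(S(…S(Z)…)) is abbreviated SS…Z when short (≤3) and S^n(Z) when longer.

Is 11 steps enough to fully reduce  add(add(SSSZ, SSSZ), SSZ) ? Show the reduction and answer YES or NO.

Answer: YES — reaches normal form S^8(Z) in 11 ≤ 11 steps

Working:
  start: add(add(SSSZ, SSSZ), SSZ)
  step 1: add(S(add(SSZ, SSSZ)), SSZ)
  step 2: S(add(add(SSZ, SSSZ), SSZ))
  step 3: S(add(S(add(SZ, SSSZ)), SSZ))
  step 4: S(S(add(add(SZ, SSSZ), SSZ)))
  step 5: S(S(add(S(add(Z, SSSZ)), SSZ)))
  step 6: S(S(S(add(add(Z, SSSZ), SSZ))))
  step 7: S(S(S(add(SSSZ, SSZ))))
  step 8: S(S(S(S(add(SSZ, SSZ)))))
  step 9: S(S(S(S(S(add(SZ, SSZ))))))
  step 10: S(S(S(S(S(S(add(Z, SSZ)))))))
  step 11: S^8(Z)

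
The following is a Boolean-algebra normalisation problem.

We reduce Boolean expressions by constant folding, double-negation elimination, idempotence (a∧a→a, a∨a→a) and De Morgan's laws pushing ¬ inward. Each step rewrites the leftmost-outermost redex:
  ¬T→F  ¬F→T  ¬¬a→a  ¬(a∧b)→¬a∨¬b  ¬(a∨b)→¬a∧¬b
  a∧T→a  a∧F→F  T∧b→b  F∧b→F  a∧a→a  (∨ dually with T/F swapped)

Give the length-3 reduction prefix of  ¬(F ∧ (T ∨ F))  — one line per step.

  start: ¬(F ∧ (T ∨ F))
  →1  ¬F ∨ ¬(T ∨ F)
  →2  T ∨ ¬(T ∨ F)
  →3  T

Answer: after 3 steps: T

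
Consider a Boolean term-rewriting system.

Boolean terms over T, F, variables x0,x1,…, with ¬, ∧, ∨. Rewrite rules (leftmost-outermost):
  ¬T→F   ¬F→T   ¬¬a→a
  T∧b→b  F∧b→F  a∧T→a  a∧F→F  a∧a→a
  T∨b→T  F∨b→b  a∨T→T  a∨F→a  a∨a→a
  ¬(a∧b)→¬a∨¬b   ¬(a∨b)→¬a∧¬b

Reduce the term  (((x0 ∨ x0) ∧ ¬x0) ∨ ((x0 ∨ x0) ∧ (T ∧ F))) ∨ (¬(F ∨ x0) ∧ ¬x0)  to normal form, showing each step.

Answer: normal form = (x0 ∧ ¬x0) ∨ ¬x0  (in 9 steps)

Working:
  start: (((x0 ∨ x0) ∧ ¬x0) ∨ ((x0 ∨ x0) ∧ (T ∧ F))) ∨ (¬(F ∨ x0) ∧ ¬x0)
  step 1: ((x0 ∧ ¬x0) ∨ ((x0 ∨ x0) ∧ (T ∧ F))) ∨ (¬(F ∨ x0) ∧ ¬x0)
  step 2: ((x0 ∧ ¬x0) ∨ (x0 ∧ (T ∧ F))) ∨ (¬(F ∨ x0) ∧ ¬x0)
  step 3: ((x0 ∧ ¬x0) ∨ (x0 ∧ F)) ∨ (¬(F ∨ x0) ∧ ¬x0)
  step 4: ((x0 ∧ ¬x0) ∨ F) ∨ (¬(F ∨ x0) ∧ ¬x0)
  step 5: (x0 ∧ ¬x0) ∨ (¬(F ∨ x0) ∧ ¬x0)
  step 6: (x0 ∧ ¬x0) ∨ ((¬F ∧ ¬x0) ∧ ¬x0)
  step 7: (x0 ∧ ¬x0) ∨ ((T ∧ ¬x0) ∧ ¬x0)
  step 8: (x0 ∧ ¬x0) ∨ (¬x0 ∧ ¬x0)
  step 9: (x0 ∧ ¬x0) ∨ ¬x0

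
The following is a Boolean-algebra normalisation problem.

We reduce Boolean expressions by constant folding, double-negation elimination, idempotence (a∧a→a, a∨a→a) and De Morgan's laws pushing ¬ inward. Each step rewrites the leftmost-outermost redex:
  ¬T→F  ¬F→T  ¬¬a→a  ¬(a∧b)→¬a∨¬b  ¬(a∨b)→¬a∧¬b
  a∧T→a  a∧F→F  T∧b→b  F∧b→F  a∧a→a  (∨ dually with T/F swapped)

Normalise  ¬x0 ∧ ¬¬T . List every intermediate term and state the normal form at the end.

Answer: normal form = ¬x0  (in 2 steps)

Working:
  start: ¬x0 ∧ ¬¬T
  [1] ¬x0 ∧ T
  [2] ¬x0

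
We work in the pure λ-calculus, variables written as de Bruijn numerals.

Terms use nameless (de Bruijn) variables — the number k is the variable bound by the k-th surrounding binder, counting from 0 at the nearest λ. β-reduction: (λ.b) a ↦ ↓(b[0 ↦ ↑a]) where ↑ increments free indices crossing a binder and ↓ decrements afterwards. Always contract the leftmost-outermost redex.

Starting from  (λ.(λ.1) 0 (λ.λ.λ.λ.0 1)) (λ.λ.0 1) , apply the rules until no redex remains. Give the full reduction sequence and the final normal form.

Answer: normal form = λ.0 (λ.λ.λ.λ.0 1)  (in 3 steps)

Working:
  start: (λ.(λ.1) 0 (λ.λ.λ.λ.0 1)) (λ.λ.0 1)
  step 1: (λ.λ.λ.0 1) (λ.λ.0 1) (λ.λ.λ.λ.0 1)
  step 2: (λ.λ.0 1) (λ.λ.λ.λ.0 1)
  step 3: λ.0 (λ.λ.λ.λ.0 1)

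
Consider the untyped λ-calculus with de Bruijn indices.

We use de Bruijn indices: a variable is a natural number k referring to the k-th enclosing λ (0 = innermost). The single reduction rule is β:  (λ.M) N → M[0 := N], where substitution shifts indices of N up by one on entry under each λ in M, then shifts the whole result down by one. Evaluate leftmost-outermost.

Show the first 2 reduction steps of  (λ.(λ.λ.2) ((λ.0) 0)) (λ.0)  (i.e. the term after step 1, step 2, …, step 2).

Answer: after 2 steps: λ.λ.0

Working:
  start: (λ.(λ.λ.2) ((λ.0) 0)) (λ.0)
  →1  (λ.λ.λ.0) ((λ.0) (λ.0))
  →2  λ.λ.0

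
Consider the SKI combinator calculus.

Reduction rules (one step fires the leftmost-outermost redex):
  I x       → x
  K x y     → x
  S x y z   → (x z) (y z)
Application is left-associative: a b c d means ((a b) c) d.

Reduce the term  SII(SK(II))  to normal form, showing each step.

Answer: normal form = SKI  (in 6 steps)

Reduction:
  start: SII(SK(II))
  step 1: I(SK(II))(I(SK(II)))
  step 2: SK(II)(I(SK(II)))
  step 3: K(I(SK(II)))(II(I(SK(II))))
  step 4: I(SK(II))
  step 5: SK(II)
  step 6: SKI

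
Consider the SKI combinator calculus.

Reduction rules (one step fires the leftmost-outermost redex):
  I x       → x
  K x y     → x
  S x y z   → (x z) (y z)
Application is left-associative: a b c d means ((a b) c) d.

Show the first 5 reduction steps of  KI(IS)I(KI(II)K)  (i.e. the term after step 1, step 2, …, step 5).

  start: KI(IS)I(KI(II)K)
  →1  II(KI(II)K)
  →2  I(KI(II)K)
  →3  KI(II)K
  →4  IK
  →5  K

Answer: after 5 steps: K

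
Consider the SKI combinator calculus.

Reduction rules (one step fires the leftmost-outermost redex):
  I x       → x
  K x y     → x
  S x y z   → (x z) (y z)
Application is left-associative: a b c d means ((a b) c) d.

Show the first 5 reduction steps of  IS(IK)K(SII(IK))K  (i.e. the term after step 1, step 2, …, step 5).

Answer: after 5 steps: I(IK)(I(IK))K

Reduction:
  start: IS(IK)K(SII(IK))K
  →1  S(IK)K(SII(IK))K
  →2  IK(SII(IK))(K(SII(IK)))K
  →3  K(SII(IK))(K(SII(IK)))K
  →4  SII(IK)K
  →5  I(IK)(I(IK))K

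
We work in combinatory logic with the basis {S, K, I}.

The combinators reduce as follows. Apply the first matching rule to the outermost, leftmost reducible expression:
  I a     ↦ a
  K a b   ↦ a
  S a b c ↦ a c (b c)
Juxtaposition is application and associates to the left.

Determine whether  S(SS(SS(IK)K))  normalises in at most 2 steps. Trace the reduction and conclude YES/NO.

  start: S(SS(SS(IK)K))
  [1] S(SS(SK(IKK)))
  [2] S(SS(SK(KK)))

Answer: YES — reaches normal form S(SS(SK(KK))) in 2 ≤ 2 steps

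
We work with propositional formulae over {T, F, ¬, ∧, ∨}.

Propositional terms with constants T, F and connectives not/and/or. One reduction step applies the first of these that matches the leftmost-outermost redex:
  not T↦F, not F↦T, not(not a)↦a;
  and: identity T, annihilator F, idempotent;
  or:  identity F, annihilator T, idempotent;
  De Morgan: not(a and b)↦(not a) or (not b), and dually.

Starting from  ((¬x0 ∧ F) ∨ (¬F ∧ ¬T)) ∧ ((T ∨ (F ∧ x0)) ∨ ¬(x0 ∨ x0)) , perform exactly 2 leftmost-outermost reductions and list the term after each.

  start: ((¬x0 ∧ F) ∨ (¬F ∧ ¬T)) ∧ ((T ∨ (F ∧ x0)) ∨ ¬(x0 ∨ x0))
  step 1: (F ∨ (¬F ∧ ¬T)) ∧ ((T ∨ (F ∧ x0)) ∨ ¬(x0 ∨ x0))
  step 2: (¬F ∧ ¬T) ∧ ((T ∨ (F ∧ x0)) ∨ ¬(x0 ∨ x0))

Answer: after 2 steps: (¬F ∧ ¬T) ∧ ((T ∨ (F ∧ x0)) ∨ ¬(x0 ∨ x0))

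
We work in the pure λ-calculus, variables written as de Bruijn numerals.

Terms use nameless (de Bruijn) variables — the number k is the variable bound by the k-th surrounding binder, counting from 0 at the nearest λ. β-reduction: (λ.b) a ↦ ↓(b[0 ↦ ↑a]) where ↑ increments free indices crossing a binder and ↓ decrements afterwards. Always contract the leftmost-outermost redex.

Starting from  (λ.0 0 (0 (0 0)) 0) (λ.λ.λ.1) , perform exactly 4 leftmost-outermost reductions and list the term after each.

Answer: after 4 steps: (λ.λ.λ.1) ((λ.λ.λ.1) (λ.λ.λ.1))

Reduction:
  start: (λ.0 0 (0 (0 0)) 0) (λ.λ.λ.1)
  →1  (λ.λ.λ.1) (λ.λ.λ.1) ((λ.λ.λ.1) ((λ.λ.λ.1) (λ.λ.λ.1))) (λ.λ.λ.1)
  →2  (λ.λ.1) ((λ.λ.λ.1) ((λ.λ.λ.1) (λ.λ.λ.1))) (λ.λ.λ.1)
  →3  (λ.(λ.λ.λ.1) ((λ.λ.λ.1) (λ.λ.λ.1))) (λ.λ.λ.1)
  →4  (λ.λ.λ.1) ((λ.λ.λ.1) (λ.λ.λ.1))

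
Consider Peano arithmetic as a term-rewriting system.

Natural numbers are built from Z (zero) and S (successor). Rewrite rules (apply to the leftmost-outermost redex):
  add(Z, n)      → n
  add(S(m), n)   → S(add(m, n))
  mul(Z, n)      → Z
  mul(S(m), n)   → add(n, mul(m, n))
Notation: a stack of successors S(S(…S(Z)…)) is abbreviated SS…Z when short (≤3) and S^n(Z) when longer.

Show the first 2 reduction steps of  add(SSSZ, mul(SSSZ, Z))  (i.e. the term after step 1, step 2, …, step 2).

Answer: after 2 steps: S(S(add(SZ, mul(SSSZ, Z))))

Derivation:
  start: add(SSSZ, mul(SSSZ, Z))
  [1] S(add(SSZ, mul(SSSZ, Z)))
  [2] S(S(add(SZ, mul(SSSZ, Z))))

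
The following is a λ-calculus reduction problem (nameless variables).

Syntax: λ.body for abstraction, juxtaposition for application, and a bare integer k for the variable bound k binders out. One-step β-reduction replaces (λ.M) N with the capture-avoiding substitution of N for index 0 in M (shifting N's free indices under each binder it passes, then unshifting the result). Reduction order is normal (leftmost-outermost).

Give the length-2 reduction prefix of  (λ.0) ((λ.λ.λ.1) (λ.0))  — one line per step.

Answer: after 2 steps: λ.λ.1

Reduction:
  start: (λ.0) ((λ.λ.λ.1) (λ.0))
  →1  (λ.λ.λ.1) (λ.0)
  →2  λ.λ.1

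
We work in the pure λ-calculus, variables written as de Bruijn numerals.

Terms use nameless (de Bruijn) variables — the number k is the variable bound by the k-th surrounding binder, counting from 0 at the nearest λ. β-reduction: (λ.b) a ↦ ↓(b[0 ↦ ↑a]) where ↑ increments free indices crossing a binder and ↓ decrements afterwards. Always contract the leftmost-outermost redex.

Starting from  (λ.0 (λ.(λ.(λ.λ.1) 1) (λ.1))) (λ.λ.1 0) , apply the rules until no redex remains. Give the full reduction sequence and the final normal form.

Answer: normal form = λ.λ.1  (in 5 steps)

Working:
  start: (λ.0 (λ.(λ.(λ.λ.1) 1) (λ.1))) (λ.λ.1 0)
  step 1: (λ.λ.1 0) (λ.(λ.(λ.λ.1) 1) (λ.1))
  step 2: λ.(λ.(λ.(λ.λ.1) 1) (λ.1)) 0
  step 3: λ.(λ.(λ.λ.1) 1) (λ.1)
  step 4: λ.(λ.λ.1) 0
  step 5: λ.λ.1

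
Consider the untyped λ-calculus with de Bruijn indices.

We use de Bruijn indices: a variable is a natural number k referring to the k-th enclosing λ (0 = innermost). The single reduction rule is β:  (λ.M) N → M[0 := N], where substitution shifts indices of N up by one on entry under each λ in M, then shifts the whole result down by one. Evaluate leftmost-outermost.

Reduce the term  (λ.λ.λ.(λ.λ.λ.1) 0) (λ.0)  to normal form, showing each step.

  start: (λ.λ.λ.(λ.λ.λ.1) 0) (λ.0)
  [1] λ.λ.(λ.λ.λ.1) 0
  [2] λ.λ.λ.λ.1

Answer: normal form = λ.λ.λ.λ.1  (in 2 steps)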